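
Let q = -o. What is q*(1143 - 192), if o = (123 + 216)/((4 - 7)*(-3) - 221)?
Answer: 322389/212 ≈ 1520.7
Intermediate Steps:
o = -339/212 (o = 339/(-3*(-3) - 221) = 339/(9 - 221) = 339/(-212) = 339*(-1/212) = -339/212 ≈ -1.5991)
q = 339/212 (q = -1*(-339/212) = 339/212 ≈ 1.5991)
q*(1143 - 192) = 339*(1143 - 192)/212 = (339/212)*951 = 322389/212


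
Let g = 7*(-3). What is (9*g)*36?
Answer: -6804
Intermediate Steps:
g = -21
(9*g)*36 = (9*(-21))*36 = -189*36 = -6804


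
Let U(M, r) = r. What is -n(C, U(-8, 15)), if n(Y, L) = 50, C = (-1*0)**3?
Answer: -50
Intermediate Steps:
C = 0 (C = 0**3 = 0)
-n(C, U(-8, 15)) = -1*50 = -50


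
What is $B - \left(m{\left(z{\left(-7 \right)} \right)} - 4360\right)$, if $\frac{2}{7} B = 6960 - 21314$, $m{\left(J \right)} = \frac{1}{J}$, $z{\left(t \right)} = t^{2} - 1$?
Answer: $- \frac{2202193}{48} \approx -45879.0$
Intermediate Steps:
$z{\left(t \right)} = -1 + t^{2}$ ($z{\left(t \right)} = t^{2} - 1 = -1 + t^{2}$)
$B = -50239$ ($B = \frac{7 \left(6960 - 21314\right)}{2} = \frac{7}{2} \left(-14354\right) = -50239$)
$B - \left(m{\left(z{\left(-7 \right)} \right)} - 4360\right) = -50239 - \left(\frac{1}{-1 + \left(-7\right)^{2}} - 4360\right) = -50239 - \left(\frac{1}{-1 + 49} - 4360\right) = -50239 - \left(\frac{1}{48} - 4360\right) = -50239 - - \frac{209279}{48} = -50239 + \frac{209279}{48} = - \frac{2202193}{48}$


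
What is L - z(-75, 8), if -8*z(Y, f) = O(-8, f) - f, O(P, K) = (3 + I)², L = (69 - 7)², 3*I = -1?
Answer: 34595/9 ≈ 3843.9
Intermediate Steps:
I = -⅓ (I = (⅓)*(-1) = -⅓ ≈ -0.33333)
L = 3844 (L = 62² = 3844)
O(P, K) = 64/9 (O(P, K) = (3 - ⅓)² = (8/3)² = 64/9)
z(Y, f) = -8/9 + f/8 (z(Y, f) = -(64/9 - f)/8 = -8/9 + f/8)
L - z(-75, 8) = 3844 - (-8/9 + (⅛)*8) = 3844 - (-8/9 + 1) = 3844 - 1*⅑ = 3844 - ⅑ = 34595/9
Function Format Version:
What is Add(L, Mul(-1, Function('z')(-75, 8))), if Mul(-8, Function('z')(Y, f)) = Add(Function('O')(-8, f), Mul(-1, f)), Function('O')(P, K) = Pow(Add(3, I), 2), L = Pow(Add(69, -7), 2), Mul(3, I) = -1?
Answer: Rational(34595, 9) ≈ 3843.9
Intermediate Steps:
I = Rational(-1, 3) (I = Mul(Rational(1, 3), -1) = Rational(-1, 3) ≈ -0.33333)
L = 3844 (L = Pow(62, 2) = 3844)
Function('O')(P, K) = Rational(64, 9) (Function('O')(P, K) = Pow(Add(3, Rational(-1, 3)), 2) = Pow(Rational(8, 3), 2) = Rational(64, 9))
Function('z')(Y, f) = Add(Rational(-8, 9), Mul(Rational(1, 8), f)) (Function('z')(Y, f) = Mul(Rational(-1, 8), Add(Rational(64, 9), Mul(-1, f))) = Add(Rational(-8, 9), Mul(Rational(1, 8), f)))
Add(L, Mul(-1, Function('z')(-75, 8))) = Add(3844, Mul(-1, Add(Rational(-8, 9), Mul(Rational(1, 8), 8)))) = Add(3844, Mul(-1, Add(Rational(-8, 9), 1))) = Add(3844, Mul(-1, Rational(1, 9))) = Add(3844, Rational(-1, 9)) = Rational(34595, 9)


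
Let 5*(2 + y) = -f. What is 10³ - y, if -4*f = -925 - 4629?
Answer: 12797/10 ≈ 1279.7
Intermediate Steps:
f = 2777/2 (f = -(-925 - 4629)/4 = -¼*(-5554) = 2777/2 ≈ 1388.5)
y = -2797/10 (y = -2 + (-1*2777/2)/5 = -2 + (⅕)*(-2777/2) = -2 - 2777/10 = -2797/10 ≈ -279.70)
10³ - y = 10³ - 1*(-2797/10) = 1000 + 2797/10 = 12797/10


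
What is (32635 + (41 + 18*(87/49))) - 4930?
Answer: 1361120/49 ≈ 27778.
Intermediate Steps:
(32635 + (41 + 18*(87/49))) - 4930 = (32635 + (41 + 1566/49)) - 4930 = (32635 + 3575/49) - 4930 = 1602690/49 - 4930 = 1361120/49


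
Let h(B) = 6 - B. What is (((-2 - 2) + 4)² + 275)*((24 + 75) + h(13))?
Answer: 25300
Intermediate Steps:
(((-2 - 2) + 4)² + 275)*((24 + 75) + h(13)) = (((-2 - 2) + 4)² + 275)*((24 + 75) + (6 - 1*13)) = ((-4 + 4)² + 275)*(99 + (6 - 13)) = (0² + 275)*(99 - 7) = (0 + 275)*92 = 275*92 = 25300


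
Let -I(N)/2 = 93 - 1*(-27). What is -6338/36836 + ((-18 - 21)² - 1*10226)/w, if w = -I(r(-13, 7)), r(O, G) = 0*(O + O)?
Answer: -16108925/442032 ≈ -36.443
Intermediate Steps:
r(O, G) = 0 (r(O, G) = 0*(2*O) = 0)
I(N) = -240 (I(N) = -2*(93 - 1*(-27)) = -2*(93 + 27) = -2*120 = -240)
w = 240 (w = -1*(-240) = 240)
-6338/36836 + ((-18 - 21)² - 1*10226)/w = -6338/36836 + ((-18 - 21)² - 1*10226)/240 = -6338*1/36836 + ((-39)² - 10226)*(1/240) = -3169/18418 + (1521 - 10226)*(1/240) = -3169/18418 - 8705*1/240 = -3169/18418 - 1741/48 = -16108925/442032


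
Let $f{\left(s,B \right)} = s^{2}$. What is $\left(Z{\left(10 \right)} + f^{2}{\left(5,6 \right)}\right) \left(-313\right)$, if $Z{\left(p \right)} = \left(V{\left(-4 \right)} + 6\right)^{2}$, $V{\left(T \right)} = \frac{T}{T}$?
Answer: $-210962$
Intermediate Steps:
$V{\left(T \right)} = 1$
$Z{\left(p \right)} = 49$ ($Z{\left(p \right)} = \left(1 + 6\right)^{2} = 7^{2} = 49$)
$\left(Z{\left(10 \right)} + f^{2}{\left(5,6 \right)}\right) \left(-313\right) = \left(49 + \left(5^{2}\right)^{2}\right) \left(-313\right) = \left(49 + 25^{2}\right) \left(-313\right) = \left(49 + 625\right) \left(-313\right) = 674 \left(-313\right) = -210962$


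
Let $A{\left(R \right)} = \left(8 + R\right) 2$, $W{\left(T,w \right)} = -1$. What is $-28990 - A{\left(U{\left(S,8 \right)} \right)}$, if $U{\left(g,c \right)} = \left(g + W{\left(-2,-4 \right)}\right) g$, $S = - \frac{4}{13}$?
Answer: $- \frac{4902150}{169} \approx -29007.0$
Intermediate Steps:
$S = - \frac{4}{13}$ ($S = \left(-4\right) \frac{1}{13} = - \frac{4}{13} \approx -0.30769$)
$U{\left(g,c \right)} = g \left(-1 + g\right)$ ($U{\left(g,c \right)} = \left(g - 1\right) g = \left(-1 + g\right) g = g \left(-1 + g\right)$)
$A{\left(R \right)} = 16 + 2 R$
$-28990 - A{\left(U{\left(S,8 \right)} \right)} = -28990 - \left(16 + 2 \left(- \frac{4 \left(-1 - \frac{4}{13}\right)}{13}\right)\right) = -28990 - \left(16 + 2 \left(\left(- \frac{4}{13}\right) \left(- \frac{17}{13}\right)\right)\right) = -28990 - \left(16 + 2 \cdot \frac{68}{169}\right) = -28990 - \left(16 + \frac{136}{169}\right) = -28990 - \frac{2840}{169} = - \frac{4902150}{169}$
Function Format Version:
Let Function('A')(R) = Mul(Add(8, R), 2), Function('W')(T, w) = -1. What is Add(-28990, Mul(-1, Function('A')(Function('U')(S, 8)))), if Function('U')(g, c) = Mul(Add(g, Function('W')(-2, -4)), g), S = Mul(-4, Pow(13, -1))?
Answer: Rational(-4902150, 169) ≈ -29007.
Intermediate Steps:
S = Rational(-4, 13) (S = Mul(-4, Rational(1, 13)) = Rational(-4, 13) ≈ -0.30769)
Function('U')(g, c) = Mul(g, Add(-1, g)) (Function('U')(g, c) = Mul(Add(g, -1), g) = Mul(Add(-1, g), g) = Mul(g, Add(-1, g)))
Function('A')(R) = Add(16, Mul(2, R))
Add(-28990, Mul(-1, Function('A')(Function('U')(S, 8)))) = Add(-28990, Mul(-1, Add(16, Mul(2, Mul(Rational(-4, 13), Add(-1, Rational(-4, 13))))))) = Add(-28990, Mul(-1, Add(16, Mul(2, Mul(Rational(-4, 13), Rational(-17, 13)))))) = Add(-28990, Mul(-1, Add(16, Mul(2, Rational(68, 169))))) = Add(-28990, Mul(-1, Add(16, Rational(136, 169)))) = Add(-28990, Mul(-1, Rational(2840, 169))) = Add(-28990, Rational(-2840, 169)) = Rational(-4902150, 169)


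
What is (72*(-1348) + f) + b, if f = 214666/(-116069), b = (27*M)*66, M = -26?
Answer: -16643116438/116069 ≈ -1.4339e+5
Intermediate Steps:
b = -46332 (b = (27*(-26))*66 = -702*66 = -46332)
f = -214666/116069 (f = 214666*(-1/116069) = -214666/116069 ≈ -1.8495)
(72*(-1348) + f) + b = (72*(-1348) - 214666/116069) - 46332 = (-97056 - 214666/116069) - 46332 = -11265407530/116069 - 46332 = -16643116438/116069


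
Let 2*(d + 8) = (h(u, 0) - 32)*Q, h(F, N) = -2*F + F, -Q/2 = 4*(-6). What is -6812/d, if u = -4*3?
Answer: 1703/122 ≈ 13.959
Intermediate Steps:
Q = 48 (Q = -8*(-6) = -2*(-24) = 48)
u = -12
h(F, N) = -F
d = -488 (d = -8 + ((-1*(-12) - 32)*48)/2 = -8 + ((12 - 32)*48)/2 = -8 + (-20*48)/2 = -8 + (½)*(-960) = -8 - 480 = -488)
-6812/d = -6812/(-488) = -6812*(-1/488) = 1703/122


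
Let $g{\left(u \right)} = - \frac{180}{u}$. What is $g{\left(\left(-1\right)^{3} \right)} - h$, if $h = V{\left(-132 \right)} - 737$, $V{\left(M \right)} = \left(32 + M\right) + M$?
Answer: $1149$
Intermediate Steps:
$V{\left(M \right)} = 32 + 2 M$
$h = -969$ ($h = \left(32 + 2 \left(-132\right)\right) - 737 = \left(32 - 264\right) - 737 = -232 - 737 = -969$)
$g{\left(\left(-1\right)^{3} \right)} - h = - \frac{180}{\left(-1\right)^{3}} - -969 = - \frac{180}{-1} + 969 = \left(-180\right) \left(-1\right) + 969 = 180 + 969 = 1149$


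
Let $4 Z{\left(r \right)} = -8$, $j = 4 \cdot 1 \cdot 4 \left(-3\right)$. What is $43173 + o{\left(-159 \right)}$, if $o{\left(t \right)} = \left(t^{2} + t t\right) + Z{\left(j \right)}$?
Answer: $93733$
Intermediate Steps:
$j = -48$ ($j = 4 \left(-12\right) = -48$)
$Z{\left(r \right)} = -2$ ($Z{\left(r \right)} = \frac{1}{4} \left(-8\right) = -2$)
$o{\left(t \right)} = -2 + 2 t^{2}$ ($o{\left(t \right)} = \left(t^{2} + t t\right) - 2 = \left(t^{2} + t^{2}\right) - 2 = 2 t^{2} - 2 = -2 + 2 t^{2}$)
$43173 + o{\left(-159 \right)} = 43173 - \left(2 - 2 \left(-159\right)^{2}\right) = 43173 + \left(-2 + 2 \cdot 25281\right) = 43173 + \left(-2 + 50562\right) = 43173 + 50560 = 93733$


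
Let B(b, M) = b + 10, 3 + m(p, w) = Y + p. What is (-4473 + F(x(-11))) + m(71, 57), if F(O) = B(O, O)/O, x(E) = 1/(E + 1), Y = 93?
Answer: -4411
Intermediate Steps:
m(p, w) = 90 + p (m(p, w) = -3 + (93 + p) = 90 + p)
B(b, M) = 10 + b
x(E) = 1/(1 + E)
F(O) = (10 + O)/O
(-4473 + F(x(-11))) + m(71, 57) = (-4473 + (10 + 1/(1 - 11))/(1/(1 - 11))) + (90 + 71) = (-4473 + (10 + 1/(-10))/(1/(-10))) + 161 = (-4473 + (10 - ⅒)/(-⅒)) + 161 = (-4473 - 10*99/10) + 161 = (-4473 - 99) + 161 = -4572 + 161 = -4411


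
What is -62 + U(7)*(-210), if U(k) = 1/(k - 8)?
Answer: 148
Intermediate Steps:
U(k) = 1/(-8 + k)
-62 + U(7)*(-210) = -62 - 210/(-8 + 7) = -62 - 210/(-1) = -62 - 1*(-210) = -62 + 210 = 148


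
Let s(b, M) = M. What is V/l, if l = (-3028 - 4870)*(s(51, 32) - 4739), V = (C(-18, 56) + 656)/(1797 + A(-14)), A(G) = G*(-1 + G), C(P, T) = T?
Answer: 356/37306001601 ≈ 9.5427e-9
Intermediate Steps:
V = 712/2007 (V = (56 + 656)/(1797 - 14*(-1 - 14)) = 712/(1797 - 14*(-15)) = 712/(1797 + 210) = 712/2007 ≈ 0.35476)
l = 37175886 (l = (-3028 - 4870)*(32 - 4739) = -7898*(-4707) = 37175886)
V/l = (712/2007)/37175886 = (712/2007)*(1/37175886) = 356/37306001601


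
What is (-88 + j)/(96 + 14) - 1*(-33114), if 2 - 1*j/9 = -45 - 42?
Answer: 3643253/110 ≈ 33121.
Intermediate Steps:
j = 801 (j = 18 - 9*(-45 - 42) = 18 - 9*(-87) = 18 + 783 = 801)
(-88 + j)/(96 + 14) - 1*(-33114) = (-88 + 801)/(96 + 14) - 1*(-33114) = 713/110 + 33114 = 3643253/110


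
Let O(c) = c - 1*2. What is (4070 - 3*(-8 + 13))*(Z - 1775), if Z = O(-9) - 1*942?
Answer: -11062040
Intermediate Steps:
O(c) = -2 + c (O(c) = c - 2 = -2 + c)
Z = -953 (Z = (-2 - 9) - 1*942 = -11 - 942 = -953)
(4070 - 3*(-8 + 13))*(Z - 1775) = (4070 - 3*(-8 + 13))*(-953 - 1775) = (4070 - 3*5)*(-2728) = (4070 - 15)*(-2728) = 4055*(-2728) = -11062040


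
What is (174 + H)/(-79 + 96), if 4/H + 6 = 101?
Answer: 16534/1615 ≈ 10.238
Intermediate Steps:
H = 4/95 (H = 4/(-6 + 101) = 4/95 ≈ 0.042105)
(174 + H)/(-79 + 96) = (174 + 4/95)/(-79 + 96) = (16534/95)/17 = (16534/95)*(1/17) = 16534/1615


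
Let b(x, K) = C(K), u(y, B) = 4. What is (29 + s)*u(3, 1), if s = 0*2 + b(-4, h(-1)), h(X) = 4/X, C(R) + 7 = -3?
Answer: 76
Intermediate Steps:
C(R) = -10 (C(R) = -7 - 3 = -10)
b(x, K) = -10
s = -10 (s = 0*2 - 10 = 0 - 10 = -10)
(29 + s)*u(3, 1) = (29 - 10)*4 = 19*4 = 76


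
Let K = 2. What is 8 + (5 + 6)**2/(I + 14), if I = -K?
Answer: 217/12 ≈ 18.083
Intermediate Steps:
I = -2 (I = -1*2 = -2)
8 + (5 + 6)**2/(I + 14) = 8 + (5 + 6)**2/(-2 + 14) = 8 + 11**2/12 = 8 + (1/12)*121 = 8 + 121/12 = 217/12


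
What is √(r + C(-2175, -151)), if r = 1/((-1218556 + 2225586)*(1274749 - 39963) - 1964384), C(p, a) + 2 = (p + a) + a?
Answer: I*√106473336785108059202746113/207244096866 ≈ 49.79*I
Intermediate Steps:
C(p, a) = -2 + p + 2*a (C(p, a) = -2 + ((p + a) + a) = -2 + ((a + p) + a) = -2 + (p + 2*a) = -2 + p + 2*a)
r = 1/1243464581196 (r = 1/(1007030*1234786 - 1964384) = 1/(1243466545580 - 1964384) = 1/1243464581196 ≈ 8.0420e-13)
√(r + C(-2175, -151)) = √(1/1243464581196 + (-2 - 2175 + 2*(-151))) = √(1/1243464581196 + (-2 - 2175 - 302)) = √(1/1243464581196 - 2479) = √(-3082548696784883/1243464581196) = I*√106473336785108059202746113/207244096866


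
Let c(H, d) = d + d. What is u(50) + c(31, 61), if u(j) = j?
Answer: 172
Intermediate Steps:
c(H, d) = 2*d
u(50) + c(31, 61) = 50 + 2*61 = 50 + 122 = 172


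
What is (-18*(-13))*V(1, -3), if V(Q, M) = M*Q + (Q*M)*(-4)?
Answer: 2106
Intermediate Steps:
V(Q, M) = -3*M*Q (V(Q, M) = M*Q + (M*Q)*(-4) = M*Q - 4*M*Q = -3*M*Q)
(-18*(-13))*V(1, -3) = (-18*(-13))*(-3*(-3)*1) = 234*9 = 2106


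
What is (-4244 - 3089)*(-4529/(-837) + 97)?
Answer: -628570094/837 ≈ -7.5098e+5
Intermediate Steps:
(-4244 - 3089)*(-4529/(-837) + 97) = -7333*(-4529*(-1/837) + 97) = -7333*(4529/837 + 97) = -7333*85718/837 = -628570094/837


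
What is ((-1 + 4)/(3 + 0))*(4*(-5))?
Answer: -20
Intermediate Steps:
((-1 + 4)/(3 + 0))*(4*(-5)) = (3/3)*(-20) = (3*(1/3))*(-20) = 1*(-20) = -20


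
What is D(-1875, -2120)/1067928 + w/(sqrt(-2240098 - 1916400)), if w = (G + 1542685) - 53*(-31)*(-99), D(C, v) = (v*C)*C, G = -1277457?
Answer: -310546875/44497 - 102571*I*sqrt(4156498)/4156498 ≈ -6979.1 - 50.311*I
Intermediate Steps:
D(C, v) = v*C**2 (D(C, v) = (C*v)*C = v*C**2)
w = 102571 (w = (-1277457 + 1542685) - 53*(-31)*(-99) = 265228 + 1643*(-99) = 265228 - 162657 = 102571)
D(-1875, -2120)/1067928 + w/(sqrt(-2240098 - 1916400)) = -2120*(-1875)**2/1067928 + 102571/(sqrt(-2240098 - 1916400)) = -2120*3515625*(1/1067928) + 102571/(sqrt(-4156498)) = -7453125000*1/1067928 + 102571/((I*sqrt(4156498))) = -310546875/44497 + 102571*(-I*sqrt(4156498)/4156498) = -310546875/44497 - 102571*I*sqrt(4156498)/4156498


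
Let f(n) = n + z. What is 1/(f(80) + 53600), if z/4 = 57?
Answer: 1/53908 ≈ 1.8550e-5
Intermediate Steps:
z = 228 (z = 4*57 = 228)
f(n) = 228 + n (f(n) = n + 228 = 228 + n)
1/(f(80) + 53600) = 1/((228 + 80) + 53600) = 1/(308 + 53600) = 1/53908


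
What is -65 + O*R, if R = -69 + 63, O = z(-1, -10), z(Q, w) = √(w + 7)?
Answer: -65 - 6*I*√3 ≈ -65.0 - 10.392*I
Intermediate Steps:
z(Q, w) = √(7 + w)
O = I*√3 (O = √(7 - 10) = √(-3) = I*√3 ≈ 1.732*I)
R = -6
-65 + O*R = -65 + (I*√3)*(-6) = -65 - 6*I*√3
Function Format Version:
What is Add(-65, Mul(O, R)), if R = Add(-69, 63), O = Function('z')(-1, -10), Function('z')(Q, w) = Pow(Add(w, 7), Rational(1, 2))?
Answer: Add(-65, Mul(-6, I, Pow(3, Rational(1, 2)))) ≈ Add(-65.000, Mul(-10.392, I))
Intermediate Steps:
Function('z')(Q, w) = Pow(Add(7, w), Rational(1, 2))
O = Mul(I, Pow(3, Rational(1, 2))) (O = Pow(Add(7, -10), Rational(1, 2)) = Pow(-3, Rational(1, 2)) = Mul(I, Pow(3, Rational(1, 2))) ≈ Mul(1.7320, I))
R = -6
Add(-65, Mul(O, R)) = Add(-65, Mul(Mul(I, Pow(3, Rational(1, 2))), -6)) = Add(-65, Mul(-6, I, Pow(3, Rational(1, 2))))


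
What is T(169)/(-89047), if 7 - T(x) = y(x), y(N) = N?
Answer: 162/89047 ≈ 0.0018193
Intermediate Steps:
T(x) = 7 - x
T(169)/(-89047) = (7 - 1*169)/(-89047) = (7 - 169)*(-1/89047) = -162*(-1/89047) = 162/89047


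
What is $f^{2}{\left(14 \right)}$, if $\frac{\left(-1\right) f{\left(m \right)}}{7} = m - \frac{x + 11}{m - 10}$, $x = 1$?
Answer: $5929$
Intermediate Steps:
$f{\left(m \right)} = - 7 m + \frac{84}{-10 + m}$ ($f{\left(m \right)} = - 7 \left(m - \frac{1 + 11}{m - 10}\right) = - 7 \left(m - \frac{12}{-10 + m}\right) = - 7 m + \frac{84}{-10 + m}$)
$f^{2}{\left(14 \right)} = \left(\frac{7 \left(12 - 14^{2} + 10 \cdot 14\right)}{-10 + 14}\right)^{2} = \left(\frac{7 \left(12 - 196 + 140\right)}{4}\right)^{2} = \left(7 \cdot \frac{1}{4} \left(12 - 196 + 140\right)\right)^{2} = \left(7 \cdot \frac{1}{4} \left(-44\right)\right)^{2} = \left(-77\right)^{2} = 5929$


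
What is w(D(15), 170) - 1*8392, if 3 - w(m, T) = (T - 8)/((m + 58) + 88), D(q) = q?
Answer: -1350791/161 ≈ -8390.0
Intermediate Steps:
w(m, T) = 3 - (-8 + T)/(146 + m) (w(m, T) = 3 - (T - 8)/((m + 58) + 88) = 3 - (-8 + T)/((58 + m) + 88) = 3 - (-8 + T)/(146 + m))
w(D(15), 170) - 1*8392 = (446 - 1*170 + 3*15)/(146 + 15) - 1*8392 = (446 - 170 + 45)/161 - 8392 = (1/161)*321 - 8392 = 321/161 - 8392 = -1350791/161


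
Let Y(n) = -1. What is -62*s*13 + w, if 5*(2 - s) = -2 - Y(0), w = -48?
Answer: -9106/5 ≈ -1821.2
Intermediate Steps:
s = 11/5 (s = 2 - (-2 - 1*(-1))/5 = 2 - (-2 + 1)/5 = 2 - ⅕*(-1) = 2 + ⅕ = 11/5 ≈ 2.2000)
-62*s*13 + w = -682*13/5 - 48 = -62*143/5 - 48 = -8866/5 - 48 = -9106/5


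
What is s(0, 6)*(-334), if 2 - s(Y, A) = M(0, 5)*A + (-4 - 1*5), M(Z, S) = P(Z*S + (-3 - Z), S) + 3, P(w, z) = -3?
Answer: -3674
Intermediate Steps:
M(Z, S) = 0 (M(Z, S) = -3 + 3 = 0)
s(Y, A) = 11 (s(Y, A) = 2 - (0*A + (-4 - 1*5)) = 2 - (0 + (-4 - 5)) = 2 - (0 - 9) = 2 - 1*(-9) = 2 + 9 = 11)
s(0, 6)*(-334) = 11*(-334) = -3674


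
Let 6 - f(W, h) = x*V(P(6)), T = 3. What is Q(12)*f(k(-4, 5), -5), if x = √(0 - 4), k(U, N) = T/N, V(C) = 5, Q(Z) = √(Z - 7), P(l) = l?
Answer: √5*(6 - 10*I) ≈ 13.416 - 22.361*I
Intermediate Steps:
Q(Z) = √(-7 + Z)
k(U, N) = 3/N
x = 2*I (x = √(-4) = 2*I ≈ 2.0*I)
f(W, h) = 6 - 10*I (f(W, h) = 6 - 2*I*5 = 6 - 10*I)
Q(12)*f(k(-4, 5), -5) = √(-7 + 12)*(6 - 10*I) = √5*(6 - 10*I)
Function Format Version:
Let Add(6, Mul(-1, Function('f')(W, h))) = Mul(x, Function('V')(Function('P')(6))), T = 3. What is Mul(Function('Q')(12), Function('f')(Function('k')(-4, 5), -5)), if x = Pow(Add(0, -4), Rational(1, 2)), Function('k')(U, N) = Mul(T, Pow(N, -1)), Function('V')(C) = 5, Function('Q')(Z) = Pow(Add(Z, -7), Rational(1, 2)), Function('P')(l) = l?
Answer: Mul(Pow(5, Rational(1, 2)), Add(6, Mul(-10, I))) ≈ Add(13.416, Mul(-22.361, I))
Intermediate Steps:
Function('Q')(Z) = Pow(Add(-7, Z), Rational(1, 2))
Function('k')(U, N) = Mul(3, Pow(N, -1))
x = Mul(2, I) (x = Pow(-4, Rational(1, 2)) = Mul(2, I) ≈ Mul(2.0000, I))
Function('f')(W, h) = Add(6, Mul(-10, I)) (Function('f')(W, h) = Add(6, Mul(-1, Mul(Mul(2, I), 5))) = Add(6, Mul(-1, Mul(10, I))) = Add(6, Mul(-10, I)))
Mul(Function('Q')(12), Function('f')(Function('k')(-4, 5), -5)) = Mul(Pow(Add(-7, 12), Rational(1, 2)), Add(6, Mul(-10, I))) = Mul(Pow(5, Rational(1, 2)), Add(6, Mul(-10, I)))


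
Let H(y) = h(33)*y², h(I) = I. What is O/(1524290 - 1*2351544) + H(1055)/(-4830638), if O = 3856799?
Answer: -12253923614578/999041152013 ≈ -12.266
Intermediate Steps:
H(y) = 33*y²
O/(1524290 - 1*2351544) + H(1055)/(-4830638) = 3856799/(1524290 - 1*2351544) + (33*1055²)/(-4830638) = 3856799/(1524290 - 2351544) + (33*1113025)*(-1/4830638) = 3856799/(-827254) + 36729825*(-1/4830638) = 3856799*(-1/827254) - 36729825/4830638 = -3856799/827254 - 36729825/4830638 = -12253923614578/999041152013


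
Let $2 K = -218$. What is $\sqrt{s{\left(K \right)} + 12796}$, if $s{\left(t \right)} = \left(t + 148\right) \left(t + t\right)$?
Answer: $\sqrt{4294} \approx 65.529$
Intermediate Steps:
$K = -109$ ($K = \frac{1}{2} \left(-218\right) = -109$)
$s{\left(t \right)} = 2 t \left(148 + t\right)$ ($s{\left(t \right)} = \left(148 + t\right) 2 t = 2 t \left(148 + t\right)$)
$\sqrt{s{\left(K \right)} + 12796} = \sqrt{2 \left(-109\right) \left(148 - 109\right) + 12796} = \sqrt{2 \left(-109\right) 39 + 12796} = \sqrt{-8502 + 12796} = \sqrt{4294}$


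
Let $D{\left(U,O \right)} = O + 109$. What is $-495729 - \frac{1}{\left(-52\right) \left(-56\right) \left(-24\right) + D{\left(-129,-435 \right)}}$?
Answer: $- \frac{34807116005}{70214} \approx -4.9573 \cdot 10^{5}$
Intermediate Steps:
$D{\left(U,O \right)} = 109 + O$
$-495729 - \frac{1}{\left(-52\right) \left(-56\right) \left(-24\right) + D{\left(-129,-435 \right)}} = -495729 - \frac{1}{\left(-52\right) \left(-56\right) \left(-24\right) + \left(109 - 435\right)} = -495729 - \frac{1}{2912 \left(-24\right) - 326} = -495729 - \frac{1}{-69888 - 326} = -495729 - \frac{1}{-70214} = -495729 - - \frac{1}{70214} = -495729 + \frac{1}{70214} = - \frac{34807116005}{70214}$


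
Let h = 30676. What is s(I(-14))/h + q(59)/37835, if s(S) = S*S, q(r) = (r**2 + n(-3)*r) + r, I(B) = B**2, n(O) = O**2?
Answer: 17155993/12615505 ≈ 1.3599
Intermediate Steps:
q(r) = r**2 + 10*r (q(r) = (r**2 + (-3)**2*r) + r = (r**2 + 9*r) + r = r**2 + 10*r)
s(S) = S**2
s(I(-14))/h + q(59)/37835 = ((-14)**2)**2/30676 + (59*(10 + 59))/37835 = 196**2*(1/30676) + (59*69)*(1/37835) = 38416*(1/30676) + 4071*(1/37835) = 9604/7669 + 177/1645 = 17155993/12615505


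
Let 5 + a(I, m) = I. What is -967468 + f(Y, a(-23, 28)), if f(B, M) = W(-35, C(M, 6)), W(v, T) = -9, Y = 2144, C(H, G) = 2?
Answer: -967477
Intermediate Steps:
a(I, m) = -5 + I
f(B, M) = -9
-967468 + f(Y, a(-23, 28)) = -967468 - 9 = -967477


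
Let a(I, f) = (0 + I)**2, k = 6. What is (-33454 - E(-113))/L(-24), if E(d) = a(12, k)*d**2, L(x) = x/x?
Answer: -1872190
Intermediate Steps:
L(x) = 1
a(I, f) = I**2
E(d) = 144*d**2 (E(d) = 12**2*d**2 = 144*d**2)
(-33454 - E(-113))/L(-24) = (-33454 - 144*(-113)**2)/1 = (-33454 - 144*12769)*1 = (-33454 - 1*1838736)*1 = (-33454 - 1838736)*1 = -1872190*1 = -1872190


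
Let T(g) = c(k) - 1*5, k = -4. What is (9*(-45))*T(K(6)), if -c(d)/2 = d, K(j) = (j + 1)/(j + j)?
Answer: -1215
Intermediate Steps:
K(j) = (1 + j)/(2*j) (K(j) = (1 + j)/((2*j)) = (1 + j)*(1/(2*j)) = (1 + j)/(2*j))
c(d) = -2*d
T(g) = 3 (T(g) = -2*(-4) - 1*5 = 8 - 5 = 3)
(9*(-45))*T(K(6)) = (9*(-45))*3 = -405*3 = -1215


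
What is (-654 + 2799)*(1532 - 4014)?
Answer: -5323890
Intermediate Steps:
(-654 + 2799)*(1532 - 4014) = 2145*(-2482) = -5323890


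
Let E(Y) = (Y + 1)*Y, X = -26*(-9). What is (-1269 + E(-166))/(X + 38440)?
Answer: 26121/38674 ≈ 0.67542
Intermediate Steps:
X = 234
E(Y) = Y*(1 + Y) (E(Y) = (1 + Y)*Y = Y*(1 + Y))
(-1269 + E(-166))/(X + 38440) = (-1269 - 166*(1 - 166))/(234 + 38440) = (-1269 - 166*(-165))/38674 = (-1269 + 27390)*(1/38674) = 26121*(1/38674) = 26121/38674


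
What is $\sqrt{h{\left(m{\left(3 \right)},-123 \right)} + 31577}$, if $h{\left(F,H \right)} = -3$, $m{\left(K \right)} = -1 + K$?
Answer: $\sqrt{31574} \approx 177.69$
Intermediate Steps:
$\sqrt{h{\left(m{\left(3 \right)},-123 \right)} + 31577} = \sqrt{-3 + 31577} = \sqrt{31574}$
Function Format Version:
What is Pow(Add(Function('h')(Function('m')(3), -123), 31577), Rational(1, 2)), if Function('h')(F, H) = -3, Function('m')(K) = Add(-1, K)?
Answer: Pow(31574, Rational(1, 2)) ≈ 177.69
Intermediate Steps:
Pow(Add(Function('h')(Function('m')(3), -123), 31577), Rational(1, 2)) = Pow(Add(-3, 31577), Rational(1, 2)) = Pow(31574, Rational(1, 2))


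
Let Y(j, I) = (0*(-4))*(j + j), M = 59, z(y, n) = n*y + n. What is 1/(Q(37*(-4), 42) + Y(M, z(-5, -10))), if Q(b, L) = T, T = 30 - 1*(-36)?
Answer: 1/66 ≈ 0.015152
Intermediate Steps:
z(y, n) = n + n*y
T = 66 (T = 30 + 36 = 66)
Q(b, L) = 66
Y(j, I) = 0 (Y(j, I) = 0*(2*j) = 0)
1/(Q(37*(-4), 42) + Y(M, z(-5, -10))) = 1/(66 + 0) = 1/66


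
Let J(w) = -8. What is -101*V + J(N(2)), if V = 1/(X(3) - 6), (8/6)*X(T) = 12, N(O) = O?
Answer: -125/3 ≈ -41.667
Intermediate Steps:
X(T) = 9 (X(T) = (¾)*12 = 9)
V = ⅓ (V = 1/(9 - 6) = 1/3 = ⅓ ≈ 0.33333)
-101*V + J(N(2)) = -101*⅓ - 8 = -101/3 - 8 = -125/3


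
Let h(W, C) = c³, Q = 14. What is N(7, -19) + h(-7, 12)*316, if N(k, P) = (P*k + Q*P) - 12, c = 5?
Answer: 39089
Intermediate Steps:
N(k, P) = -12 + 14*P + P*k (N(k, P) = (P*k + 14*P) - 12 = (14*P + P*k) - 12 = -12 + 14*P + P*k)
h(W, C) = 125 (h(W, C) = 5³ = 125)
N(7, -19) + h(-7, 12)*316 = (-12 + 14*(-19) - 19*7) + 125*316 = (-12 - 266 - 133) + 39500 = -411 + 39500 = 39089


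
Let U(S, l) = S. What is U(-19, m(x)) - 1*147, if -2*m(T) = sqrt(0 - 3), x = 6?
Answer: -166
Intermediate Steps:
m(T) = -I*sqrt(3)/2 (m(T) = -sqrt(0 - 3)/2 = -I*sqrt(3)/2)
U(-19, m(x)) - 1*147 = -19 - 1*147 = -19 - 147 = -166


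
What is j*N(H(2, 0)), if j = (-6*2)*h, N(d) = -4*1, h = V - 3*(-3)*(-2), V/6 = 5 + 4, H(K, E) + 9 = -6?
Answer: 1728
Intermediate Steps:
H(K, E) = -15 (H(K, E) = -9 - 6 = -15)
V = 54 (V = 6*(5 + 4) = 6*9 = 54)
h = 36 (h = 54 - 3*(-3)*(-2) = 54 - (-9)*(-2) = 54 - 1*18 = 54 - 18 = 36)
N(d) = -4
j = -432 (j = -6*2*36 = -12*36 = -432)
j*N(H(2, 0)) = -432*(-4) = 1728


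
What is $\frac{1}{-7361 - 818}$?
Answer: $- \frac{1}{8179} \approx -0.00012226$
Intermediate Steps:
$\frac{1}{-7361 - 818} = \frac{1}{-8179} = - \frac{1}{8179}$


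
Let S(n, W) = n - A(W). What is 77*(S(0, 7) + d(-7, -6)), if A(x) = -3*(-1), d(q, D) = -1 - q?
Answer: 231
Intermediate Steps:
A(x) = 3
S(n, W) = -3 + n (S(n, W) = n - 1*3 = n - 3 = -3 + n)
77*(S(0, 7) + d(-7, -6)) = 77*((-3 + 0) + (-1 - 1*(-7))) = 77*(-3 + (-1 + 7)) = 77*(-3 + 6) = 77*3 = 231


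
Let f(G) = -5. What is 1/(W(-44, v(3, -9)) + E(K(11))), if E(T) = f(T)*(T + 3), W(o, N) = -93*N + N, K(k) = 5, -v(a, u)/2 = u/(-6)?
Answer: 1/236 ≈ 0.0042373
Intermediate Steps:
v(a, u) = u/3 (v(a, u) = -2*u/(-6) = -2*u*(-1)/6 = -(-1)*u/3 = u/3)
W(o, N) = -92*N
E(T) = -15 - 5*T (E(T) = -5*(T + 3) = -5*(3 + T) = -15 - 5*T)
1/(W(-44, v(3, -9)) + E(K(11))) = 1/(-92*(-9)/3 + (-15 - 5*5)) = 1/(-92*(-3) + (-15 - 25)) = 1/(276 - 40) = 1/236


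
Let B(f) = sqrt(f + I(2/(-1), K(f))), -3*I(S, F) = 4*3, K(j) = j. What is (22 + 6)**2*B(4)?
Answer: 0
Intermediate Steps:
I(S, F) = -4 (I(S, F) = -4*3/3 = -1/3*12 = -4)
B(f) = sqrt(-4 + f) (B(f) = sqrt(f - 4) = sqrt(-4 + f))
(22 + 6)**2*B(4) = (22 + 6)**2*sqrt(-4 + 4) = 28**2*sqrt(0) = 784*0 = 0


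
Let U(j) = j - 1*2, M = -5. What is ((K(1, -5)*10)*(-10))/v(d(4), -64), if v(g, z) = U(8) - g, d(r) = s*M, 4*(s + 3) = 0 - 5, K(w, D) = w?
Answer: 400/61 ≈ 6.5574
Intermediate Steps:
s = -17/4 (s = -3 + (0 - 5)/4 = -3 + (1/4)*(-5) = -3 - 5/4 = -17/4 ≈ -4.2500)
d(r) = 85/4 (d(r) = -17/4*(-5) = 85/4)
U(j) = -2 + j (U(j) = j - 2 = -2 + j)
v(g, z) = 6 - g (v(g, z) = (-2 + 8) - g = 6 - g)
((K(1, -5)*10)*(-10))/v(d(4), -64) = ((1*10)*(-10))/(6 - 1*85/4) = (10*(-10))/(6 - 85/4) = -100/(-61/4) = -100*(-4/61) = 400/61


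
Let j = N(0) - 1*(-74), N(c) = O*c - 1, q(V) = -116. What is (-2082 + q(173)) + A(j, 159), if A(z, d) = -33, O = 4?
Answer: -2231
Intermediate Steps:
N(c) = -1 + 4*c (N(c) = 4*c - 1 = -1 + 4*c)
j = 73 (j = (-1 + 4*0) - 1*(-74) = (-1 + 0) + 74 = -1 + 74 = 73)
(-2082 + q(173)) + A(j, 159) = (-2082 - 116) - 33 = -2198 - 33 = -2231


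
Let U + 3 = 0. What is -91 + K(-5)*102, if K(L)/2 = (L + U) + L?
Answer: -2743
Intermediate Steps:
U = -3 (U = -3 + 0 = -3)
K(L) = -6 + 4*L (K(L) = 2*((L - 3) + L) = 2*((-3 + L) + L) = 2*(-3 + 2*L) = -6 + 4*L)
-91 + K(-5)*102 = -91 + (-6 + 4*(-5))*102 = -91 + (-6 - 20)*102 = -91 - 26*102 = -91 - 2652 = -2743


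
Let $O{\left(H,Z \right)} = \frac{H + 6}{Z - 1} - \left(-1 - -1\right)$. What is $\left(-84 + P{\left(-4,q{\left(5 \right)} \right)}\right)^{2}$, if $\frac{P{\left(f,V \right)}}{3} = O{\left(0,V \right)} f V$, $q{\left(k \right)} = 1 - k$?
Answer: $\frac{501264}{25} \approx 20051.0$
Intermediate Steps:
$O{\left(H,Z \right)} = \frac{6 + H}{-1 + Z}$ ($O{\left(H,Z \right)} = \frac{6 + H}{-1 + Z} - \left(-1 + 1\right) = \frac{6 + H}{-1 + Z} - 0 = \frac{6 + H}{-1 + Z} + 0 = \frac{6 + H}{-1 + Z}$)
$P{\left(f,V \right)} = \frac{18 V f}{-1 + V}$ ($P{\left(f,V \right)} = 3 \frac{6 + 0}{-1 + V} f V = 3 \frac{1}{-1 + V} 6 f V = 3 \frac{6}{-1 + V} f V = 3 \frac{6 f}{-1 + V} V = 3 \frac{6 V f}{-1 + V} = \frac{18 V f}{-1 + V}$)
$\left(-84 + P{\left(-4,q{\left(5 \right)} \right)}\right)^{2} = \left(-84 + 18 \left(1 - 5\right) \left(-4\right) \frac{1}{-1 + \left(1 - 5\right)}\right)^{2} = \left(-84 + 18 \left(-4\right) \left(-4\right) \frac{1}{-1 - 4}\right)^{2} = \left(-84 + 18 \left(-4\right) \left(-4\right) \frac{1}{-5}\right)^{2} = \left(-84 + 18 \left(-4\right) \left(-4\right) \left(- \frac{1}{5}\right)\right)^{2} = \left(-84 - \frac{288}{5}\right)^{2} = \left(- \frac{708}{5}\right)^{2} = \frac{501264}{25}$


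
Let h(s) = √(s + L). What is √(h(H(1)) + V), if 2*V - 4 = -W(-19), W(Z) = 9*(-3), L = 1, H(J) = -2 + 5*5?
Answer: √(62 + 8*√6)/2 ≈ 4.5165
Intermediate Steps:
H(J) = 23 (H(J) = -2 + 25 = 23)
W(Z) = -27
h(s) = √(1 + s) (h(s) = √(s + 1) = √(1 + s))
V = 31/2 (V = 2 + (-1*(-27))/2 = 2 + (½)*27 = 2 + 27/2 = 31/2 ≈ 15.500)
√(h(H(1)) + V) = √(√(1 + 23) + 31/2) = √(√24 + 31/2) = √(2*√6 + 31/2) = √(31/2 + 2*√6)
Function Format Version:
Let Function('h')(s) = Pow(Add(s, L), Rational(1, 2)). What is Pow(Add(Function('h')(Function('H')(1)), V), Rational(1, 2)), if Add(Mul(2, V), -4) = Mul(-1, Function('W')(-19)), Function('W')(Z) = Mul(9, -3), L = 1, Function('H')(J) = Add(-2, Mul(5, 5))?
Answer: Mul(Rational(1, 2), Pow(Add(62, Mul(8, Pow(6, Rational(1, 2)))), Rational(1, 2))) ≈ 4.5165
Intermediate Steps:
Function('H')(J) = 23 (Function('H')(J) = Add(-2, 25) = 23)
Function('W')(Z) = -27
Function('h')(s) = Pow(Add(1, s), Rational(1, 2)) (Function('h')(s) = Pow(Add(s, 1), Rational(1, 2)) = Pow(Add(1, s), Rational(1, 2)))
V = Rational(31, 2) (V = Add(2, Mul(Rational(1, 2), Mul(-1, -27))) = Add(2, Mul(Rational(1, 2), 27)) = Add(2, Rational(27, 2)) = Rational(31, 2) ≈ 15.500)
Pow(Add(Function('h')(Function('H')(1)), V), Rational(1, 2)) = Pow(Add(Pow(Add(1, 23), Rational(1, 2)), Rational(31, 2)), Rational(1, 2)) = Pow(Add(Pow(24, Rational(1, 2)), Rational(31, 2)), Rational(1, 2)) = Pow(Add(Mul(2, Pow(6, Rational(1, 2))), Rational(31, 2)), Rational(1, 2)) = Pow(Add(Rational(31, 2), Mul(2, Pow(6, Rational(1, 2)))), Rational(1, 2))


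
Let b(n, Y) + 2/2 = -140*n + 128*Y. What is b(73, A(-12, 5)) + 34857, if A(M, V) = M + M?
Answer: 21564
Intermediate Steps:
A(M, V) = 2*M
b(n, Y) = -1 - 140*n + 128*Y (b(n, Y) = -1 + (-140*n + 128*Y) = -1 - 140*n + 128*Y)
b(73, A(-12, 5)) + 34857 = (-1 - 140*73 + 128*(2*(-12))) + 34857 = (-1 - 10220 + 128*(-24)) + 34857 = (-1 - 10220 - 3072) + 34857 = -13293 + 34857 = 21564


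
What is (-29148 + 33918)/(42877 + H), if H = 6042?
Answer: 90/923 ≈ 0.097508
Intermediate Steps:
(-29148 + 33918)/(42877 + H) = (-29148 + 33918)/(42877 + 6042) = 4770/48919 = 4770*(1/48919) = 90/923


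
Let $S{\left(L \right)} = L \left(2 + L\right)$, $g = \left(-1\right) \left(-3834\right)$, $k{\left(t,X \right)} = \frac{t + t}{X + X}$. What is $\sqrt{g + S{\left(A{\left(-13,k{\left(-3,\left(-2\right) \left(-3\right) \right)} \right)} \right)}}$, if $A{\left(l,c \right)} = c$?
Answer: $\frac{\sqrt{15333}}{2} \approx 61.913$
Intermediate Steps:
$k{\left(t,X \right)} = \frac{t}{X}$ ($k{\left(t,X \right)} = \frac{2 t}{2 X} = 2 t \frac{1}{2 X} = \frac{t}{X}$)
$g = 3834$
$\sqrt{g + S{\left(A{\left(-13,k{\left(-3,\left(-2\right) \left(-3\right) \right)} \right)} \right)}} = \sqrt{3834 + - \frac{3}{\left(-2\right) \left(-3\right)} \left(2 - \frac{3}{\left(-2\right) \left(-3\right)}\right)} = \sqrt{3834 + - \frac{3}{6} \left(2 - \frac{3}{6}\right)} = \sqrt{3834 + \left(-3\right) \frac{1}{6} \left(2 - \frac{1}{2}\right)} = \sqrt{3834 - \frac{2 - \frac{1}{2}}{2}} = \sqrt{3834 - \frac{3}{4}} = \sqrt{\frac{15333}{4}} = \frac{\sqrt{15333}}{2}$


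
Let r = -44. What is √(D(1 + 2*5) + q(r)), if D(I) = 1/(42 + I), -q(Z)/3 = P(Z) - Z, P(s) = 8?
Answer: I*√438151/53 ≈ 12.489*I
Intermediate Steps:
q(Z) = -24 + 3*Z (q(Z) = -3*(8 - Z) = -24 + 3*Z)
√(D(1 + 2*5) + q(r)) = √(1/(42 + (1 + 2*5)) + (-24 + 3*(-44))) = √(1/(42 + (1 + 10)) + (-24 - 132)) = √(1/(42 + 11) - 156) = √(1/53 - 156) = √(-8267/53) = I*√438151/53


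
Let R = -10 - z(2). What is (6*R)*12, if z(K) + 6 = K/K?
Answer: -360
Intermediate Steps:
z(K) = -5 (z(K) = -6 + K/K = -6 + 1 = -5)
R = -5 (R = -10 - 1*(-5) = -10 + 5 = -5)
(6*R)*12 = (6*(-5))*12 = -30*12 = -360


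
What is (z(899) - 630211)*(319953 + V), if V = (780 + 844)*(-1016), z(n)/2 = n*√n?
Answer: 838200166541 - 2391395738*√899 ≈ 7.6650e+11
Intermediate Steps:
z(n) = 2*n^(3/2) (z(n) = 2*(n*√n) = 2*n^(3/2))
V = -1649984 (V = 1624*(-1016) = -1649984)
(z(899) - 630211)*(319953 + V) = (2*899^(3/2) - 630211)*(319953 - 1649984) = (2*(899*√899) - 630211)*(-1330031) = (1798*√899 - 630211)*(-1330031) = (-630211 + 1798*√899)*(-1330031) = 838200166541 - 2391395738*√899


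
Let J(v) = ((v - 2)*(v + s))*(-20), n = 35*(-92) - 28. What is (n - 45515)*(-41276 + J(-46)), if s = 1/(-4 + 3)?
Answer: 4212928148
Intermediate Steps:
s = -1 (s = 1/(-1) = -1)
n = -3248 (n = -3220 - 28 = -3248)
J(v) = -20*(-1 + v)*(-2 + v) (J(v) = ((v - 2)*(v - 1))*(-20) = ((-2 + v)*(-1 + v))*(-20) = ((-1 + v)*(-2 + v))*(-20) = -20*(-1 + v)*(-2 + v))
(n - 45515)*(-41276 + J(-46)) = (-3248 - 45515)*(-41276 + (-40 - 20*(-46)**2 + 60*(-46))) = -48763*(-41276 + (-40 - 20*2116 - 2760)) = -48763*(-41276 + (-40 - 42320 - 2760)) = -48763*(-41276 - 45120) = -48763*(-86396) = 4212928148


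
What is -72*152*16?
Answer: -175104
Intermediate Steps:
-72*152*16 = -10944*16 = -175104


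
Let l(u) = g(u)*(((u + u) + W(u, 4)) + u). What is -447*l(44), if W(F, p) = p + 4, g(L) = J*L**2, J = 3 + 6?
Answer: -1090393920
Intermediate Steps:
J = 9
g(L) = 9*L**2
W(F, p) = 4 + p
l(u) = 9*u**2*(8 + 3*u) (l(u) = (9*u**2)*(((u + u) + (4 + 4)) + u) = (9*u**2)*((2*u + 8) + u) = (9*u**2)*((8 + 2*u) + u) = (9*u**2)*(8 + 3*u) = 9*u**2*(8 + 3*u))
-447*l(44) = -447*44**2*(72 + 27*44) = -865392*(72 + 1188) = -865392*1260 = -447*2439360 = -1090393920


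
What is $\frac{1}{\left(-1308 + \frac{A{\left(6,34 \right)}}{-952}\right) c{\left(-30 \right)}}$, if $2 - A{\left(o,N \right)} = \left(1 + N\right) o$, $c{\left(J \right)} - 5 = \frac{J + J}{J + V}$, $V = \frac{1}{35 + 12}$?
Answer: $- \frac{167671}{1535250490} \approx -0.00010921$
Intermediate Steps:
$V = \frac{1}{47} \approx 0.021277$
$c{\left(J \right)} = 5 + \frac{2 J}{\frac{1}{47} + J}$ ($c{\left(J \right)} = 5 + \frac{J + J}{J + \frac{1}{47}} = 5 + \frac{2 J}{\frac{1}{47} + J}$)
$A{\left(o,N \right)} = 2 - o \left(1 + N\right)$ ($A{\left(o,N \right)} = 2 - \left(1 + N\right) o = 2 - o \left(1 + N\right)$)
$\frac{1}{\left(-1308 + \frac{A{\left(6,34 \right)}}{-952}\right) c{\left(-30 \right)}} = \frac{1}{\left(-1308 + \frac{2 - 6 - 34 \cdot 6}{-952}\right) \frac{5 + 329 \left(-30\right)}{1 + 47 \left(-30\right)}} = \frac{1}{\left(-1308 + \left(2 - 6 - 204\right) \left(- \frac{1}{952}\right)\right) \frac{5 - 9870}{1 - 1410}} = \frac{1}{\left(-1308 - - \frac{26}{119}\right) \frac{1}{-1409} \left(-9865\right)} = \frac{1}{\left(-1308 + \frac{26}{119}\right) \left(\left(- \frac{1}{1409}\right) \left(-9865\right)\right)} = \frac{1}{\left(- \frac{155626}{119}\right) \frac{9865}{1409}} = \frac{1}{- \frac{1535250490}{167671}} = - \frac{167671}{1535250490}$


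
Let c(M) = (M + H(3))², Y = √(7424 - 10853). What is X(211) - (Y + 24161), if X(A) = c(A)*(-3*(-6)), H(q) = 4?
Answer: 807889 - 3*I*√381 ≈ 8.0789e+5 - 58.558*I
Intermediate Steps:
Y = 3*I*√381 (Y = √(-3429) = 3*I*√381 ≈ 58.558*I)
c(M) = (4 + M)² (c(M) = (M + 4)² = (4 + M)²)
X(A) = 18*(4 + A)² (X(A) = (4 + A)²*(-3*(-6)) = (4 + A)²*18 = 18*(4 + A)²)
X(211) - (Y + 24161) = 18*(4 + 211)² - (3*I*√381 + 24161) = 18*215² - (24161 + 3*I*√381) = 18*46225 + (-24161 - 3*I*√381) = 832050 + (-24161 - 3*I*√381) = 807889 - 3*I*√381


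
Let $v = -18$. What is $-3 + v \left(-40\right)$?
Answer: $717$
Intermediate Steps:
$-3 + v \left(-40\right) = -3 - -720 = -3 + 720 = 717$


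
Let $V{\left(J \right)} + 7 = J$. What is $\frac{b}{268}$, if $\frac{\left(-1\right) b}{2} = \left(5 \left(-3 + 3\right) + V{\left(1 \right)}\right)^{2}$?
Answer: $- \frac{18}{67} \approx -0.26866$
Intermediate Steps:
$V{\left(J \right)} = -7 + J$
$b = -72$ ($b = - 2 \left(5 \left(-3 + 3\right) + \left(-7 + 1\right)\right)^{2} = - 2 \left(5 \cdot 0 - 6\right)^{2} = - 2 \left(0 - 6\right)^{2} = - 2 \left(-6\right)^{2} = \left(-2\right) 36 = -72$)
$\frac{b}{268} = - \frac{72}{268} = \left(-72\right) \frac{1}{268} = - \frac{18}{67}$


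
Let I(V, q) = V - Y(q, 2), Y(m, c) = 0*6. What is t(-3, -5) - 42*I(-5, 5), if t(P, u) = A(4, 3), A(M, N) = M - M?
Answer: 210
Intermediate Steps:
Y(m, c) = 0
A(M, N) = 0
I(V, q) = V (I(V, q) = V - 1*0 = V + 0 = V)
t(P, u) = 0
t(-3, -5) - 42*I(-5, 5) = 0 - 42*(-5) = 0 + 210 = 210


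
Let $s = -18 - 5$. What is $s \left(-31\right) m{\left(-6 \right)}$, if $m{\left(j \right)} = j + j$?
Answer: $-8556$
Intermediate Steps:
$m{\left(j \right)} = 2 j$
$s = -23$
$s \left(-31\right) m{\left(-6 \right)} = \left(-23\right) \left(-31\right) 2 \left(-6\right) = 713 \left(-12\right) = -8556$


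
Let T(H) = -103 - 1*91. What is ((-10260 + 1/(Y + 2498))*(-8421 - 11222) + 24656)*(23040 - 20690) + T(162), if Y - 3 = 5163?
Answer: 1815104621723267/3832 ≈ 4.7367e+11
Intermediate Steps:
T(H) = -194 (T(H) = -103 - 91 = -194)
Y = 5166 (Y = 3 + 5163 = 5166)
((-10260 + 1/(Y + 2498))*(-8421 - 11222) + 24656)*(23040 - 20690) + T(162) = ((-10260 + 1/(5166 + 2498))*(-8421 - 11222) + 24656)*(23040 - 20690) - 194 = ((-10260 + 1/7664)*(-19643) + 24656)*2350 - 194 = (-78632639/7664*(-19643) + 24656)*2350 - 194 = (1544580927877/7664 + 24656)*2350 - 194 = (1544769891461/7664)*2350 - 194 = 1815104622466675/3832 - 194 = 1815104621723267/3832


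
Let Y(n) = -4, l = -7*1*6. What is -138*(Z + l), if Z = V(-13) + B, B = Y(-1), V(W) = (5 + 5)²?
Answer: -7452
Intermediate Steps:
l = -42 (l = -7*6 = -42)
V(W) = 100 (V(W) = 10² = 100)
B = -4
Z = 96 (Z = 100 - 4 = 96)
-138*(Z + l) = -138*(96 - 42) = -138*54 = -7452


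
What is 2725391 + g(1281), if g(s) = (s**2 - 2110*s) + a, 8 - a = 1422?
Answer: 1662028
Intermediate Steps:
a = -1414 (a = 8 - 1*1422 = 8 - 1422 = -1414)
g(s) = -1414 + s**2 - 2110*s (g(s) = (s**2 - 2110*s) - 1414 = -1414 + s**2 - 2110*s)
2725391 + g(1281) = 2725391 + (-1414 + 1281**2 - 2110*1281) = 2725391 + (-1414 + 1640961 - 2702910) = 2725391 - 1063363 = 1662028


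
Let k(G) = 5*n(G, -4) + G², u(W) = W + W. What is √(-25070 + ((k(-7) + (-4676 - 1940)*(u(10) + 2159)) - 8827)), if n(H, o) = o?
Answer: 2*I*√3612533 ≈ 3801.3*I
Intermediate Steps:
u(W) = 2*W
k(G) = -20 + G² (k(G) = 5*(-4) + G² = -20 + G²)
√(-25070 + ((k(-7) + (-4676 - 1940)*(u(10) + 2159)) - 8827)) = √(-25070 + (((-20 + (-7)²) + (-4676 - 1940)*(2*10 + 2159)) - 8827)) = √(-25070 + (((-20 + 49) - 6616*(20 + 2159)) - 8827)) = √(-25070 + ((29 - 6616*2179) - 8827)) = √(-25070 + ((29 - 14416264) - 8827)) = √(-25070 + (-14416235 - 8827)) = √(-25070 - 14425062) = √(-14450132) = 2*I*√3612533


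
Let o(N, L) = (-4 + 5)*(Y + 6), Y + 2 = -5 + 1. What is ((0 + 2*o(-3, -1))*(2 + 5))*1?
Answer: 0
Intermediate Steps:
Y = -6 (Y = -2 + (-5 + 1) = -2 - 4 = -6)
o(N, L) = 0 (o(N, L) = (-4 + 5)*(-6 + 6) = 1*0 = 0)
((0 + 2*o(-3, -1))*(2 + 5))*1 = ((0 + 2*0)*(2 + 5))*1 = ((0 + 0)*7)*1 = (0*7)*1 = 0*1 = 0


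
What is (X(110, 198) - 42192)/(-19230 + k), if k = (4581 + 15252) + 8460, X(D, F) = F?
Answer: -4666/1007 ≈ -4.6336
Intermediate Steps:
k = 28293 (k = 19833 + 8460 = 28293)
(X(110, 198) - 42192)/(-19230 + k) = (198 - 42192)/(-19230 + 28293) = -41994/9063 = -41994*1/9063 = -4666/1007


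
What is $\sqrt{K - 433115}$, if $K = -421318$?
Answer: $3 i \sqrt{94937} \approx 924.36 i$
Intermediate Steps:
$\sqrt{K - 433115} = \sqrt{-421318 - 433115} = \sqrt{-854433} = 3 i \sqrt{94937}$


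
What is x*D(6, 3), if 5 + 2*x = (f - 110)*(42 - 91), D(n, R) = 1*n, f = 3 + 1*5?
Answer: 14979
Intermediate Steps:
f = 8 (f = 3 + 5 = 8)
D(n, R) = n
x = 4993/2 (x = -5/2 + ((8 - 110)*(42 - 91))/2 = -5/2 + (-102*(-49))/2 = -5/2 + (1/2)*4998 = -5/2 + 2499 = 4993/2 ≈ 2496.5)
x*D(6, 3) = (4993/2)*6 = 14979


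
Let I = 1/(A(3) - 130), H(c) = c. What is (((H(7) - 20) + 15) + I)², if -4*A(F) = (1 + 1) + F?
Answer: 1094116/275625 ≈ 3.9696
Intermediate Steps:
A(F) = -½ - F/4 (A(F) = -((1 + 1) + F)/4 = -(2 + F)/4 = -½ - F/4)
I = -4/525 (I = 1/((-½ - ¼*3) - 130) = 1/((-½ - ¾) - 130) = 1/(-5/4 - 130) = 1/(-525/4) = -4/525 ≈ -0.0076190)
(((H(7) - 20) + 15) + I)² = (((7 - 20) + 15) - 4/525)² = ((-13 + 15) - 4/525)² = (2 - 4/525)² = (1046/525)² = 1094116/275625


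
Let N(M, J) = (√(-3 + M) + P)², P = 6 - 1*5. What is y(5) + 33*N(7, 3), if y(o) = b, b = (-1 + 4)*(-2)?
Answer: 291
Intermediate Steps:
P = 1 (P = 6 - 5 = 1)
b = -6 (b = 3*(-2) = -6)
N(M, J) = (1 + √(-3 + M))² (N(M, J) = (√(-3 + M) + 1)² = (1 + √(-3 + M))²)
y(o) = -6
y(5) + 33*N(7, 3) = -6 + 33*(1 + √(-3 + 7))² = -6 + 33*(1 + √4)² = -6 + 33*(1 + 2)² = -6 + 33*3² = -6 + 33*9 = -6 + 297 = 291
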